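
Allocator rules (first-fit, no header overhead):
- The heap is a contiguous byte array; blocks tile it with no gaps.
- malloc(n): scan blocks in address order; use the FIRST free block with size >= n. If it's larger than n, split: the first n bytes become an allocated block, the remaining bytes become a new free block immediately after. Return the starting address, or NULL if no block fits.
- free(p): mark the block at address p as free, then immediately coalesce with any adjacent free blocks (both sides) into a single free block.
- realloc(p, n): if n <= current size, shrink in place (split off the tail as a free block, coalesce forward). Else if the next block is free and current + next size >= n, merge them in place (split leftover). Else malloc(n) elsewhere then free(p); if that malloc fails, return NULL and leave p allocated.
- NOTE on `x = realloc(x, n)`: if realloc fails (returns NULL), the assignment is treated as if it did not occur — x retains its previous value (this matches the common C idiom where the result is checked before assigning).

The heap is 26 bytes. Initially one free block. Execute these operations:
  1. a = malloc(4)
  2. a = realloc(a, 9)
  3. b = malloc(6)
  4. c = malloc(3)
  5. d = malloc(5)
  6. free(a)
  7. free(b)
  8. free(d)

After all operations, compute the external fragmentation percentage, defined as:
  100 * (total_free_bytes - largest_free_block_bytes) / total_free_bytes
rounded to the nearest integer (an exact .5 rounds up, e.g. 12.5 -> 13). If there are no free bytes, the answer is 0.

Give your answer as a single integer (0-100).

Answer: 35

Derivation:
Op 1: a = malloc(4) -> a = 0; heap: [0-3 ALLOC][4-25 FREE]
Op 2: a = realloc(a, 9) -> a = 0; heap: [0-8 ALLOC][9-25 FREE]
Op 3: b = malloc(6) -> b = 9; heap: [0-8 ALLOC][9-14 ALLOC][15-25 FREE]
Op 4: c = malloc(3) -> c = 15; heap: [0-8 ALLOC][9-14 ALLOC][15-17 ALLOC][18-25 FREE]
Op 5: d = malloc(5) -> d = 18; heap: [0-8 ALLOC][9-14 ALLOC][15-17 ALLOC][18-22 ALLOC][23-25 FREE]
Op 6: free(a) -> (freed a); heap: [0-8 FREE][9-14 ALLOC][15-17 ALLOC][18-22 ALLOC][23-25 FREE]
Op 7: free(b) -> (freed b); heap: [0-14 FREE][15-17 ALLOC][18-22 ALLOC][23-25 FREE]
Op 8: free(d) -> (freed d); heap: [0-14 FREE][15-17 ALLOC][18-25 FREE]
Free blocks: [15 8] total_free=23 largest=15 -> 100*(23-15)/23 = 800/23 ≈ 34.783 -> rounds to 35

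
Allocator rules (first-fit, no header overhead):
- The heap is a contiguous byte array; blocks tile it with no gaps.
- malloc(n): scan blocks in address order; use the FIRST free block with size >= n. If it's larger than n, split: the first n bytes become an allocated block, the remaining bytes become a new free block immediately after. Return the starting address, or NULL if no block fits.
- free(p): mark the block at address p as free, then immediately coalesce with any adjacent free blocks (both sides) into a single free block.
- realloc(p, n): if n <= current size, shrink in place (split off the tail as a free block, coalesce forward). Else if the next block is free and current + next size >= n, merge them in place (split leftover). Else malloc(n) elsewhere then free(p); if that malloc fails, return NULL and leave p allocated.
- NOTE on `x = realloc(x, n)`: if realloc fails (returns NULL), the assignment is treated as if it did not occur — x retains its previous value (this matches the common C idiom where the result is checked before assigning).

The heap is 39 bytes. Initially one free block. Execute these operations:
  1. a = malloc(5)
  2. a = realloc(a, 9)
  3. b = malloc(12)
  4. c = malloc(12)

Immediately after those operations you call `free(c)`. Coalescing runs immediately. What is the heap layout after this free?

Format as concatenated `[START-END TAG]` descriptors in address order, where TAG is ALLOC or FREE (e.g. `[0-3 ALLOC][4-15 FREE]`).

Answer: [0-8 ALLOC][9-20 ALLOC][21-38 FREE]

Derivation:
Op 1: a = malloc(5) -> a = 0; heap: [0-4 ALLOC][5-38 FREE]
Op 2: a = realloc(a, 9) -> a = 0; heap: [0-8 ALLOC][9-38 FREE]
Op 3: b = malloc(12) -> b = 9; heap: [0-8 ALLOC][9-20 ALLOC][21-38 FREE]
Op 4: c = malloc(12) -> c = 21; heap: [0-8 ALLOC][9-20 ALLOC][21-32 ALLOC][33-38 FREE]
free(c): c = 21 -> block [21-32 ALLOC]; mark free, coalesce with adjacent free neighbors -> [0-8 ALLOC][9-20 ALLOC][21-38 FREE]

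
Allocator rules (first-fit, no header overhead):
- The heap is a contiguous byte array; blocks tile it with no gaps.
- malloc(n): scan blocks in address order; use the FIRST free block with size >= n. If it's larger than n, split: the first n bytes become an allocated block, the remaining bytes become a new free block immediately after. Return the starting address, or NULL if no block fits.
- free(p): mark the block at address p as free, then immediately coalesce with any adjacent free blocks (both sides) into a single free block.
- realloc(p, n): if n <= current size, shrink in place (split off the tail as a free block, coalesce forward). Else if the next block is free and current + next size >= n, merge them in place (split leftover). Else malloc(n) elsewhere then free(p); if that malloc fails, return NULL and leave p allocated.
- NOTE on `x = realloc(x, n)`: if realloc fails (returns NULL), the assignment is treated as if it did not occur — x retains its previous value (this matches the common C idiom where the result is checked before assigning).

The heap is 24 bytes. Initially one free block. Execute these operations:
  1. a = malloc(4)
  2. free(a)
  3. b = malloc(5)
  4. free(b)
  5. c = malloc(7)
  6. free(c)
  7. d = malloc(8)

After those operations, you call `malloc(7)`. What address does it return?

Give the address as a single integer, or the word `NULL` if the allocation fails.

Answer: 8

Derivation:
Op 1: a = malloc(4) -> a = 0; heap: [0-3 ALLOC][4-23 FREE]
Op 2: free(a) -> (freed a); heap: [0-23 FREE]
Op 3: b = malloc(5) -> b = 0; heap: [0-4 ALLOC][5-23 FREE]
Op 4: free(b) -> (freed b); heap: [0-23 FREE]
Op 5: c = malloc(7) -> c = 0; heap: [0-6 ALLOC][7-23 FREE]
Op 6: free(c) -> (freed c); heap: [0-23 FREE]
Op 7: d = malloc(8) -> d = 0; heap: [0-7 ALLOC][8-23 FREE]
malloc(7): first-fit scan over [0-7 ALLOC][8-23 FREE] -> 8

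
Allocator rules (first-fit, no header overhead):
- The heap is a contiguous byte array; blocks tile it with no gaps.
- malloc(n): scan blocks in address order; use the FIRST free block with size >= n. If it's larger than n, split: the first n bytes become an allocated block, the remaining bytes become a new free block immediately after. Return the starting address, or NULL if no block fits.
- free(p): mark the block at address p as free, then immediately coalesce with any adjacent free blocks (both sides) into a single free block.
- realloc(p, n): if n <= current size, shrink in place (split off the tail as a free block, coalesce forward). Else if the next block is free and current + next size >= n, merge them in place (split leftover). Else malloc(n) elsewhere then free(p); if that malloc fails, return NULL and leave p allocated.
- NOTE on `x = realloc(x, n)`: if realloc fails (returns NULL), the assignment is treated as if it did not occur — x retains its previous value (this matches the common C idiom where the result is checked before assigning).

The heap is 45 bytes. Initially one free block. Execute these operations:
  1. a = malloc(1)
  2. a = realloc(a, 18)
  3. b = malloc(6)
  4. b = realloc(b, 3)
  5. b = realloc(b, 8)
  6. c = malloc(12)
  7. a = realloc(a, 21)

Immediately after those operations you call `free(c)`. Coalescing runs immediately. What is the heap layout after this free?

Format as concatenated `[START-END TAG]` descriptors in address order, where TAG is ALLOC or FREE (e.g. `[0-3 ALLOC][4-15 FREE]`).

Answer: [0-17 ALLOC][18-25 ALLOC][26-44 FREE]

Derivation:
Op 1: a = malloc(1) -> a = 0; heap: [0-0 ALLOC][1-44 FREE]
Op 2: a = realloc(a, 18) -> a = 0; heap: [0-17 ALLOC][18-44 FREE]
Op 3: b = malloc(6) -> b = 18; heap: [0-17 ALLOC][18-23 ALLOC][24-44 FREE]
Op 4: b = realloc(b, 3) -> b = 18; heap: [0-17 ALLOC][18-20 ALLOC][21-44 FREE]
Op 5: b = realloc(b, 8) -> b = 18; heap: [0-17 ALLOC][18-25 ALLOC][26-44 FREE]
Op 6: c = malloc(12) -> c = 26; heap: [0-17 ALLOC][18-25 ALLOC][26-37 ALLOC][38-44 FREE]
Op 7: a = realloc(a, 21) -> NULL (a unchanged); heap: [0-17 ALLOC][18-25 ALLOC][26-37 ALLOC][38-44 FREE]
free(c): c = 26 -> block [26-37 ALLOC]; mark free, coalesce with adjacent free neighbors -> [0-17 ALLOC][18-25 ALLOC][26-44 FREE]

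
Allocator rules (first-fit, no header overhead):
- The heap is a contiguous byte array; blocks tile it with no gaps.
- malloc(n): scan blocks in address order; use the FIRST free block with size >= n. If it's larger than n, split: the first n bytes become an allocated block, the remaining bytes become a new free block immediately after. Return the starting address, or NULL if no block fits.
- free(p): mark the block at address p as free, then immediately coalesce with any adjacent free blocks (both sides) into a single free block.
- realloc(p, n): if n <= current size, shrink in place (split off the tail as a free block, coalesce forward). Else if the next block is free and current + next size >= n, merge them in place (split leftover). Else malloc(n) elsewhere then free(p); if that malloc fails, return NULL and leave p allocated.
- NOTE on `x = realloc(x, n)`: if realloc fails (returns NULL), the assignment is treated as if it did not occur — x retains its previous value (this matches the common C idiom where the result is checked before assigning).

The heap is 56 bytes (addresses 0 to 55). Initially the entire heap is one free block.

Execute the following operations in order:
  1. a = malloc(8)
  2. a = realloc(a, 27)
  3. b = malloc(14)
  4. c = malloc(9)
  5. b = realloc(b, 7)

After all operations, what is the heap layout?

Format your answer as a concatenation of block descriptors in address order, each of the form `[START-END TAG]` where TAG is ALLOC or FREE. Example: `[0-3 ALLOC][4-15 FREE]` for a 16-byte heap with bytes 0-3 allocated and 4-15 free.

Answer: [0-26 ALLOC][27-33 ALLOC][34-40 FREE][41-49 ALLOC][50-55 FREE]

Derivation:
Op 1: a = malloc(8) -> a = 0; heap: [0-7 ALLOC][8-55 FREE]
Op 2: a = realloc(a, 27) -> a = 0; heap: [0-26 ALLOC][27-55 FREE]
Op 3: b = malloc(14) -> b = 27; heap: [0-26 ALLOC][27-40 ALLOC][41-55 FREE]
Op 4: c = malloc(9) -> c = 41; heap: [0-26 ALLOC][27-40 ALLOC][41-49 ALLOC][50-55 FREE]
Op 5: b = realloc(b, 7) -> b = 27; heap: [0-26 ALLOC][27-33 ALLOC][34-40 FREE][41-49 ALLOC][50-55 FREE]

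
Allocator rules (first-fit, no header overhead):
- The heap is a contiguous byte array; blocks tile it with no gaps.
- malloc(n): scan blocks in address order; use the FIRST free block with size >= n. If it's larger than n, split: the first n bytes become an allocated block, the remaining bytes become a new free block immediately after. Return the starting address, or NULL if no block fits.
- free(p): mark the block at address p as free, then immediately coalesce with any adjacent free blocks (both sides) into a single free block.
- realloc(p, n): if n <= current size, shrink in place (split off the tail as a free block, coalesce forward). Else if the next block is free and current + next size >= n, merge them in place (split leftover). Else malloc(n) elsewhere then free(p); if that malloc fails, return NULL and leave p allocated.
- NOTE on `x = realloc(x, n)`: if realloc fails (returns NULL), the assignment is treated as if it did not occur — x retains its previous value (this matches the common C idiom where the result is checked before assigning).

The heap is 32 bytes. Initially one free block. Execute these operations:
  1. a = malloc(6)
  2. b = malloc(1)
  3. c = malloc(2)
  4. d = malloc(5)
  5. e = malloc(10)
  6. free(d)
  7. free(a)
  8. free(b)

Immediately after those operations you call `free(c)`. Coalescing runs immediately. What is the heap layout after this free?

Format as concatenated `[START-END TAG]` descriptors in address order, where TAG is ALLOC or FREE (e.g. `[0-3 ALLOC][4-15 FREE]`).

Answer: [0-13 FREE][14-23 ALLOC][24-31 FREE]

Derivation:
Op 1: a = malloc(6) -> a = 0; heap: [0-5 ALLOC][6-31 FREE]
Op 2: b = malloc(1) -> b = 6; heap: [0-5 ALLOC][6-6 ALLOC][7-31 FREE]
Op 3: c = malloc(2) -> c = 7; heap: [0-5 ALLOC][6-6 ALLOC][7-8 ALLOC][9-31 FREE]
Op 4: d = malloc(5) -> d = 9; heap: [0-5 ALLOC][6-6 ALLOC][7-8 ALLOC][9-13 ALLOC][14-31 FREE]
Op 5: e = malloc(10) -> e = 14; heap: [0-5 ALLOC][6-6 ALLOC][7-8 ALLOC][9-13 ALLOC][14-23 ALLOC][24-31 FREE]
Op 6: free(d) -> (freed d); heap: [0-5 ALLOC][6-6 ALLOC][7-8 ALLOC][9-13 FREE][14-23 ALLOC][24-31 FREE]
Op 7: free(a) -> (freed a); heap: [0-5 FREE][6-6 ALLOC][7-8 ALLOC][9-13 FREE][14-23 ALLOC][24-31 FREE]
Op 8: free(b) -> (freed b); heap: [0-6 FREE][7-8 ALLOC][9-13 FREE][14-23 ALLOC][24-31 FREE]
free(c): c = 7 -> block [7-8 ALLOC]; mark free, coalesce with adjacent free neighbors -> [0-13 FREE][14-23 ALLOC][24-31 FREE]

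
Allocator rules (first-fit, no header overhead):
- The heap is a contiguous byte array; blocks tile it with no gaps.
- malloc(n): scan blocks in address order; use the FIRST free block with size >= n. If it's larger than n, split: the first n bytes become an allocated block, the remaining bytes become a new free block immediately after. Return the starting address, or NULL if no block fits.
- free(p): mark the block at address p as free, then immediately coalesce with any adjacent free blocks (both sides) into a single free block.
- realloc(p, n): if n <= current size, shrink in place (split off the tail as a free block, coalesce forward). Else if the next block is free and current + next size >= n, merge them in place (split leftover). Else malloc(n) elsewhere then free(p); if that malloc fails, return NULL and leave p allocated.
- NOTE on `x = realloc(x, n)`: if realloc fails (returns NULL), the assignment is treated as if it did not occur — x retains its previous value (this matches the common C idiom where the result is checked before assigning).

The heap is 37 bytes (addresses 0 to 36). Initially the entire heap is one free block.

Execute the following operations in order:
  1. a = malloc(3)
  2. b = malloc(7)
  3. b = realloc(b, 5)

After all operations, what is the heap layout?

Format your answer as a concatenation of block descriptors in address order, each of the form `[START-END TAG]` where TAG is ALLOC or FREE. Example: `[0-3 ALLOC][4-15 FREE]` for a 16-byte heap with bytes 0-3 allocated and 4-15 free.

Op 1: a = malloc(3) -> a = 0; heap: [0-2 ALLOC][3-36 FREE]
Op 2: b = malloc(7) -> b = 3; heap: [0-2 ALLOC][3-9 ALLOC][10-36 FREE]
Op 3: b = realloc(b, 5) -> b = 3; heap: [0-2 ALLOC][3-7 ALLOC][8-36 FREE]

Answer: [0-2 ALLOC][3-7 ALLOC][8-36 FREE]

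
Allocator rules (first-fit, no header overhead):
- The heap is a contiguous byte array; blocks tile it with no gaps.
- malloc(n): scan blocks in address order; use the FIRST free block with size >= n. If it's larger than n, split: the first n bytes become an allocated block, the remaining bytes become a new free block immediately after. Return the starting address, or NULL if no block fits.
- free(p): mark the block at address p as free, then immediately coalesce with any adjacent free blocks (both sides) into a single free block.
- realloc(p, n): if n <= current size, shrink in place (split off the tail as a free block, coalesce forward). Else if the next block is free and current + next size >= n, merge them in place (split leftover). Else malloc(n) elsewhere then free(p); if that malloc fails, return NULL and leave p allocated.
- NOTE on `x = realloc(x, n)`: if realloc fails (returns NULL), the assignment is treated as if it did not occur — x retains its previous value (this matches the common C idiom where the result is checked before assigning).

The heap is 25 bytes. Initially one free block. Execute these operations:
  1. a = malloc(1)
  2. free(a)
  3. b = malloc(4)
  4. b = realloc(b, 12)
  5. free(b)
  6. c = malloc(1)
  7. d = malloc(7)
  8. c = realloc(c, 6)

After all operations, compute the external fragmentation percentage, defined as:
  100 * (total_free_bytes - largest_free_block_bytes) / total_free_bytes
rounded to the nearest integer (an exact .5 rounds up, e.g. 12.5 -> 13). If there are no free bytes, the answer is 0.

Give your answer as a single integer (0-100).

Answer: 8

Derivation:
Op 1: a = malloc(1) -> a = 0; heap: [0-0 ALLOC][1-24 FREE]
Op 2: free(a) -> (freed a); heap: [0-24 FREE]
Op 3: b = malloc(4) -> b = 0; heap: [0-3 ALLOC][4-24 FREE]
Op 4: b = realloc(b, 12) -> b = 0; heap: [0-11 ALLOC][12-24 FREE]
Op 5: free(b) -> (freed b); heap: [0-24 FREE]
Op 6: c = malloc(1) -> c = 0; heap: [0-0 ALLOC][1-24 FREE]
Op 7: d = malloc(7) -> d = 1; heap: [0-0 ALLOC][1-7 ALLOC][8-24 FREE]
Op 8: c = realloc(c, 6) -> c = 8; heap: [0-0 FREE][1-7 ALLOC][8-13 ALLOC][14-24 FREE]
Free blocks: [1 11] total_free=12 largest=11 -> 100*(12-11)/12 = 100/12 ≈ 8.333 -> rounds to 8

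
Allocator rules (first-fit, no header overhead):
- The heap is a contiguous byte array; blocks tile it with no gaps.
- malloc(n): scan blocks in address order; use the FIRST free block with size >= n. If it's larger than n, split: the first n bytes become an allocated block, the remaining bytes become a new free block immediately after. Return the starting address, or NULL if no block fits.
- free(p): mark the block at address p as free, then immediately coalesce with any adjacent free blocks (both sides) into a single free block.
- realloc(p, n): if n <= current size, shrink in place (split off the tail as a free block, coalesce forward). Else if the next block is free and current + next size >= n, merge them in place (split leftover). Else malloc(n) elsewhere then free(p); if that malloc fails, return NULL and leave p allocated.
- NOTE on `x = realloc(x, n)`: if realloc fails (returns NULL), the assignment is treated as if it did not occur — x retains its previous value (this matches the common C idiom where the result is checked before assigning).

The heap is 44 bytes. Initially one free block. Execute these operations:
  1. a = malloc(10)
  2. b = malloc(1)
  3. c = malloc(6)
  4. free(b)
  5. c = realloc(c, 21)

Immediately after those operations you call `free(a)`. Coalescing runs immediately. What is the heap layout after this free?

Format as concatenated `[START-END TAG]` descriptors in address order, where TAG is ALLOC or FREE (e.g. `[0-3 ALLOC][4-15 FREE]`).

Op 1: a = malloc(10) -> a = 0; heap: [0-9 ALLOC][10-43 FREE]
Op 2: b = malloc(1) -> b = 10; heap: [0-9 ALLOC][10-10 ALLOC][11-43 FREE]
Op 3: c = malloc(6) -> c = 11; heap: [0-9 ALLOC][10-10 ALLOC][11-16 ALLOC][17-43 FREE]
Op 4: free(b) -> (freed b); heap: [0-9 ALLOC][10-10 FREE][11-16 ALLOC][17-43 FREE]
Op 5: c = realloc(c, 21) -> c = 11; heap: [0-9 ALLOC][10-10 FREE][11-31 ALLOC][32-43 FREE]
free(a): a = 0 -> block [0-9 ALLOC]; mark free, coalesce with adjacent free neighbors -> [0-10 FREE][11-31 ALLOC][32-43 FREE]

Answer: [0-10 FREE][11-31 ALLOC][32-43 FREE]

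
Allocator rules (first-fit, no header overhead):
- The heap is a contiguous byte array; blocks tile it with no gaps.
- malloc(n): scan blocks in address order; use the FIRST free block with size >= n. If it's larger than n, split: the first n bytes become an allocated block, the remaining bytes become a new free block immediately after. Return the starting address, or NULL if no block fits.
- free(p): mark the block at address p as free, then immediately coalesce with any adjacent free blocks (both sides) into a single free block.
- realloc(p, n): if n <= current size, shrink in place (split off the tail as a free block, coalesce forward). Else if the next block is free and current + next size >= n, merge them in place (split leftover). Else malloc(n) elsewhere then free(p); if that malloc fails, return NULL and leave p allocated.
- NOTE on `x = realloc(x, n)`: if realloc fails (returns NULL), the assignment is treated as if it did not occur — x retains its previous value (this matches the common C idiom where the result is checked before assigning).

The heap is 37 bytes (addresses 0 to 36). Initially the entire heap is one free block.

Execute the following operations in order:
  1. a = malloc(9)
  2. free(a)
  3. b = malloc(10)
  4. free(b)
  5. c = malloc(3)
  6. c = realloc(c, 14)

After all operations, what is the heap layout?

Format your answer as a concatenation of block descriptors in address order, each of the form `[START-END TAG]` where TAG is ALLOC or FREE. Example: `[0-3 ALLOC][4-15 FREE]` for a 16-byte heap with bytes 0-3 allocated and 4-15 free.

Op 1: a = malloc(9) -> a = 0; heap: [0-8 ALLOC][9-36 FREE]
Op 2: free(a) -> (freed a); heap: [0-36 FREE]
Op 3: b = malloc(10) -> b = 0; heap: [0-9 ALLOC][10-36 FREE]
Op 4: free(b) -> (freed b); heap: [0-36 FREE]
Op 5: c = malloc(3) -> c = 0; heap: [0-2 ALLOC][3-36 FREE]
Op 6: c = realloc(c, 14) -> c = 0; heap: [0-13 ALLOC][14-36 FREE]

Answer: [0-13 ALLOC][14-36 FREE]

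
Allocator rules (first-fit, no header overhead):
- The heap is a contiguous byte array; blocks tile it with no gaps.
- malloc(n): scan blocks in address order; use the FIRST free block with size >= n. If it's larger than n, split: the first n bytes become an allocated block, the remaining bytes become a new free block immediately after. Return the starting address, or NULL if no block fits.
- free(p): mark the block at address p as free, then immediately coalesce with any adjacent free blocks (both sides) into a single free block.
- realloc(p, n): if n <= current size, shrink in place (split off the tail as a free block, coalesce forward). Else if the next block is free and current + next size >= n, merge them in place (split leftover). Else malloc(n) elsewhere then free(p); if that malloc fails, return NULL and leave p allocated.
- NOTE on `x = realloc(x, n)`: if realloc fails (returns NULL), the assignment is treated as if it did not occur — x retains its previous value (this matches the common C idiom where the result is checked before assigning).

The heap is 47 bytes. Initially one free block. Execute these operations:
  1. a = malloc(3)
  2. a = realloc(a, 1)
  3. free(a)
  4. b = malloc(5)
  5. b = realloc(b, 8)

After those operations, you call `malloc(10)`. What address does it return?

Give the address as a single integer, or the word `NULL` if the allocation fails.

Answer: 8

Derivation:
Op 1: a = malloc(3) -> a = 0; heap: [0-2 ALLOC][3-46 FREE]
Op 2: a = realloc(a, 1) -> a = 0; heap: [0-0 ALLOC][1-46 FREE]
Op 3: free(a) -> (freed a); heap: [0-46 FREE]
Op 4: b = malloc(5) -> b = 0; heap: [0-4 ALLOC][5-46 FREE]
Op 5: b = realloc(b, 8) -> b = 0; heap: [0-7 ALLOC][8-46 FREE]
malloc(10): first-fit scan over [0-7 ALLOC][8-46 FREE] -> 8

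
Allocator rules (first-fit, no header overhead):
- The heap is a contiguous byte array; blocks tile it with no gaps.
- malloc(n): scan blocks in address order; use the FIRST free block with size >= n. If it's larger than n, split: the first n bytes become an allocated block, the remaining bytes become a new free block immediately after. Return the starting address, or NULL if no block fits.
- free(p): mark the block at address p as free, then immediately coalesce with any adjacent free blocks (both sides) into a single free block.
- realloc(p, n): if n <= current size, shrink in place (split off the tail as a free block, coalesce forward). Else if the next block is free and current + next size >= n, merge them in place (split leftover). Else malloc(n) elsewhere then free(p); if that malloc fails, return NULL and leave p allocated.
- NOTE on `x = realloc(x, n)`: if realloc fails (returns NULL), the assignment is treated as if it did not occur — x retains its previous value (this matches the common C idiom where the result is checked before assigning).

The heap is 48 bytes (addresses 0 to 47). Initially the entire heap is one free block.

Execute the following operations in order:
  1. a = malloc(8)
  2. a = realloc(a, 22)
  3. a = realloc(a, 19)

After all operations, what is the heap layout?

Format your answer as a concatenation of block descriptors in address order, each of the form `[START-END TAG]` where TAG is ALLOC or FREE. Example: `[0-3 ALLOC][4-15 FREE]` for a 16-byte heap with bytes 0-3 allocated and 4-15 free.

Answer: [0-18 ALLOC][19-47 FREE]

Derivation:
Op 1: a = malloc(8) -> a = 0; heap: [0-7 ALLOC][8-47 FREE]
Op 2: a = realloc(a, 22) -> a = 0; heap: [0-21 ALLOC][22-47 FREE]
Op 3: a = realloc(a, 19) -> a = 0; heap: [0-18 ALLOC][19-47 FREE]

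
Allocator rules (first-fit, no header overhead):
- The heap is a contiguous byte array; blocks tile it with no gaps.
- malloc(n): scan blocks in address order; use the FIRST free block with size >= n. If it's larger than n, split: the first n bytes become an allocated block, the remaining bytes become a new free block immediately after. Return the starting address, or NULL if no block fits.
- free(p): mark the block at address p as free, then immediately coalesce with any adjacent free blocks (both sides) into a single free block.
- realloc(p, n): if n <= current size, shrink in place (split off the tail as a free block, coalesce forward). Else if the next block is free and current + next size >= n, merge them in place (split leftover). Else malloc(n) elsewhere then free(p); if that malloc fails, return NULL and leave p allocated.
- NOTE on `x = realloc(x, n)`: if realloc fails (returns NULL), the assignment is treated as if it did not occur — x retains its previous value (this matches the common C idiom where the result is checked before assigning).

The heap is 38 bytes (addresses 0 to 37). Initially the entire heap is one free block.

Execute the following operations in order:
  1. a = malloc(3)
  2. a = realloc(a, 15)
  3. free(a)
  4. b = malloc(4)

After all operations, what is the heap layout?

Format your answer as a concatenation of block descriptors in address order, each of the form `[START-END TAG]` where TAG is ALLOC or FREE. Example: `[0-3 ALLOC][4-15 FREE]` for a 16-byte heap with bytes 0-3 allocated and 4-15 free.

Op 1: a = malloc(3) -> a = 0; heap: [0-2 ALLOC][3-37 FREE]
Op 2: a = realloc(a, 15) -> a = 0; heap: [0-14 ALLOC][15-37 FREE]
Op 3: free(a) -> (freed a); heap: [0-37 FREE]
Op 4: b = malloc(4) -> b = 0; heap: [0-3 ALLOC][4-37 FREE]

Answer: [0-3 ALLOC][4-37 FREE]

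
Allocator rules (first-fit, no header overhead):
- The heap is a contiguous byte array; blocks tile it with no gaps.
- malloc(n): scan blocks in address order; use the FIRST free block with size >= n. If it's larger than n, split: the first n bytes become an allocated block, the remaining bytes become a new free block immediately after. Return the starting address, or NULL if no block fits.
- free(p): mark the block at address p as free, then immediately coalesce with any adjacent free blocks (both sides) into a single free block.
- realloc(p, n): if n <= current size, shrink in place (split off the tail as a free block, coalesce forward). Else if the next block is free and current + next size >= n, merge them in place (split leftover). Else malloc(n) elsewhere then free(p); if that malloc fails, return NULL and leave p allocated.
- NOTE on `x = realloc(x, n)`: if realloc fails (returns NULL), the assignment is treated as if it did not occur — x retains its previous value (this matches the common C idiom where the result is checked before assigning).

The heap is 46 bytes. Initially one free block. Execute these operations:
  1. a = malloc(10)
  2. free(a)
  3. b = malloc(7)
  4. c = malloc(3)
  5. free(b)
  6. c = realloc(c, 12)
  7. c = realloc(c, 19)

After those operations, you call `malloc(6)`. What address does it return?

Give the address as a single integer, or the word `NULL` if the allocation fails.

Op 1: a = malloc(10) -> a = 0; heap: [0-9 ALLOC][10-45 FREE]
Op 2: free(a) -> (freed a); heap: [0-45 FREE]
Op 3: b = malloc(7) -> b = 0; heap: [0-6 ALLOC][7-45 FREE]
Op 4: c = malloc(3) -> c = 7; heap: [0-6 ALLOC][7-9 ALLOC][10-45 FREE]
Op 5: free(b) -> (freed b); heap: [0-6 FREE][7-9 ALLOC][10-45 FREE]
Op 6: c = realloc(c, 12) -> c = 7; heap: [0-6 FREE][7-18 ALLOC][19-45 FREE]
Op 7: c = realloc(c, 19) -> c = 7; heap: [0-6 FREE][7-25 ALLOC][26-45 FREE]
malloc(6): first-fit scan over [0-6 FREE][7-25 ALLOC][26-45 FREE] -> 0

Answer: 0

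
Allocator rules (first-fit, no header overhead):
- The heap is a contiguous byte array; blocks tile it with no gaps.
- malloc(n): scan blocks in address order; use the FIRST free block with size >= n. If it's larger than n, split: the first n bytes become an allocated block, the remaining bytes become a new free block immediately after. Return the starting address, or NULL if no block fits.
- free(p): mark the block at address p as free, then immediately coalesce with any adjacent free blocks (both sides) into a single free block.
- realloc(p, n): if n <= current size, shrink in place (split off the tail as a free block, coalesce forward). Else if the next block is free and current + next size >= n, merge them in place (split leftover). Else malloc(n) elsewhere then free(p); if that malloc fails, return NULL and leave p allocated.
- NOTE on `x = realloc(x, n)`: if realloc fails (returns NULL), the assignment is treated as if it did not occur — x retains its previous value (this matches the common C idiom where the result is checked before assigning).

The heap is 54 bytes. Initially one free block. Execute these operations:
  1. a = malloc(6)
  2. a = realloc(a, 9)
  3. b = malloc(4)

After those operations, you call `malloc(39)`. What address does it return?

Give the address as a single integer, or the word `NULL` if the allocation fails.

Answer: 13

Derivation:
Op 1: a = malloc(6) -> a = 0; heap: [0-5 ALLOC][6-53 FREE]
Op 2: a = realloc(a, 9) -> a = 0; heap: [0-8 ALLOC][9-53 FREE]
Op 3: b = malloc(4) -> b = 9; heap: [0-8 ALLOC][9-12 ALLOC][13-53 FREE]
malloc(39): first-fit scan over [0-8 ALLOC][9-12 ALLOC][13-53 FREE] -> 13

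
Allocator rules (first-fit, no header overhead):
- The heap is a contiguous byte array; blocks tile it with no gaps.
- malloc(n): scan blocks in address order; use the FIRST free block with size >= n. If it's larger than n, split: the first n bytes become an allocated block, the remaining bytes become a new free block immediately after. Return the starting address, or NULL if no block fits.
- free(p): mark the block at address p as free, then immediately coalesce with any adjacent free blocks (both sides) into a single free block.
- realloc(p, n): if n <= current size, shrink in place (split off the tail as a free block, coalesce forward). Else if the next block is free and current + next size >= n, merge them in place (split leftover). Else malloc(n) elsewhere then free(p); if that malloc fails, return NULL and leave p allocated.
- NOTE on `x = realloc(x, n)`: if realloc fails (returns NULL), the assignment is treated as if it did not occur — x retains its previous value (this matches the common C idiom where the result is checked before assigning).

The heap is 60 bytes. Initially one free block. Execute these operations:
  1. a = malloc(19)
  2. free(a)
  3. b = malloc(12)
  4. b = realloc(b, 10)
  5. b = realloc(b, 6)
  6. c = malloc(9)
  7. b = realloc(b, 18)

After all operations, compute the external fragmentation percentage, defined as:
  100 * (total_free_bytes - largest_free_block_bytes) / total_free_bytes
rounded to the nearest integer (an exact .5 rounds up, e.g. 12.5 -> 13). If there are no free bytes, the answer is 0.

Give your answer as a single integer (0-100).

Op 1: a = malloc(19) -> a = 0; heap: [0-18 ALLOC][19-59 FREE]
Op 2: free(a) -> (freed a); heap: [0-59 FREE]
Op 3: b = malloc(12) -> b = 0; heap: [0-11 ALLOC][12-59 FREE]
Op 4: b = realloc(b, 10) -> b = 0; heap: [0-9 ALLOC][10-59 FREE]
Op 5: b = realloc(b, 6) -> b = 0; heap: [0-5 ALLOC][6-59 FREE]
Op 6: c = malloc(9) -> c = 6; heap: [0-5 ALLOC][6-14 ALLOC][15-59 FREE]
Op 7: b = realloc(b, 18) -> b = 15; heap: [0-5 FREE][6-14 ALLOC][15-32 ALLOC][33-59 FREE]
Free blocks: [6 27] total_free=33 largest=27 -> 100*(33-27)/33 = 600/33 ≈ 18.182 -> rounds to 18

Answer: 18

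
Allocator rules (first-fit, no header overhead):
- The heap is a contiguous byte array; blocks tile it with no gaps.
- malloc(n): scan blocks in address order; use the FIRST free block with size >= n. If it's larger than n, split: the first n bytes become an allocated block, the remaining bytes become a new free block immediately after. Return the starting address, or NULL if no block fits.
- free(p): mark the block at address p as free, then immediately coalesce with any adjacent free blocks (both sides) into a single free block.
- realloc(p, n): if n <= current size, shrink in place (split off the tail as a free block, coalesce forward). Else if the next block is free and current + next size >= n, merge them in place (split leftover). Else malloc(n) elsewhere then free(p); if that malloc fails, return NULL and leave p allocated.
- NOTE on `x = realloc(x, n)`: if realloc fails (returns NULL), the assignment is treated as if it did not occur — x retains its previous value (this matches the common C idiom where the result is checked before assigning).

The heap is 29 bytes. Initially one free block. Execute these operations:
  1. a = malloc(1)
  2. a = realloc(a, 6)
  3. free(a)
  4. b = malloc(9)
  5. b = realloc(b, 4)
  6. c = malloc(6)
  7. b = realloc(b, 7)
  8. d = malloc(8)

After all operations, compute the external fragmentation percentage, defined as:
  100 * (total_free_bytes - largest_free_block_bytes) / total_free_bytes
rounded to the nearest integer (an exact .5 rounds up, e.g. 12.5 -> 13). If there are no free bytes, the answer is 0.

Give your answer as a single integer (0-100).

Op 1: a = malloc(1) -> a = 0; heap: [0-0 ALLOC][1-28 FREE]
Op 2: a = realloc(a, 6) -> a = 0; heap: [0-5 ALLOC][6-28 FREE]
Op 3: free(a) -> (freed a); heap: [0-28 FREE]
Op 4: b = malloc(9) -> b = 0; heap: [0-8 ALLOC][9-28 FREE]
Op 5: b = realloc(b, 4) -> b = 0; heap: [0-3 ALLOC][4-28 FREE]
Op 6: c = malloc(6) -> c = 4; heap: [0-3 ALLOC][4-9 ALLOC][10-28 FREE]
Op 7: b = realloc(b, 7) -> b = 10; heap: [0-3 FREE][4-9 ALLOC][10-16 ALLOC][17-28 FREE]
Op 8: d = malloc(8) -> d = 17; heap: [0-3 FREE][4-9 ALLOC][10-16 ALLOC][17-24 ALLOC][25-28 FREE]
Free blocks: [4 4] total_free=8 largest=4 -> 100*(8-4)/8 = 400/8 = 50

Answer: 50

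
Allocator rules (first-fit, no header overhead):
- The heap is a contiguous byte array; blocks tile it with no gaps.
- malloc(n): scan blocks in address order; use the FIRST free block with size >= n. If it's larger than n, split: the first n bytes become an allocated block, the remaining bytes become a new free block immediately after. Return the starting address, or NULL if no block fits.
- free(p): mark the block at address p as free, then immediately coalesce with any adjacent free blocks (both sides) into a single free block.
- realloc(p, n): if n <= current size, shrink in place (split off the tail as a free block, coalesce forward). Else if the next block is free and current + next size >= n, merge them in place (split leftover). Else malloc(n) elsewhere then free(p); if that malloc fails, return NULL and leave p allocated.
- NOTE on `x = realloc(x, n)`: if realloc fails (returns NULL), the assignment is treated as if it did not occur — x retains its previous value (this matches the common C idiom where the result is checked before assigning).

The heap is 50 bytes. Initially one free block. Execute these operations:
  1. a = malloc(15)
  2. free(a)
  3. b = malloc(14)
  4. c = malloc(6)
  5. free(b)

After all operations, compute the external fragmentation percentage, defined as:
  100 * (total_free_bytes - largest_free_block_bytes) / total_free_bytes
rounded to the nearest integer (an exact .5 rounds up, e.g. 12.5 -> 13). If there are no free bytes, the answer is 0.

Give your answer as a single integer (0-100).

Op 1: a = malloc(15) -> a = 0; heap: [0-14 ALLOC][15-49 FREE]
Op 2: free(a) -> (freed a); heap: [0-49 FREE]
Op 3: b = malloc(14) -> b = 0; heap: [0-13 ALLOC][14-49 FREE]
Op 4: c = malloc(6) -> c = 14; heap: [0-13 ALLOC][14-19 ALLOC][20-49 FREE]
Op 5: free(b) -> (freed b); heap: [0-13 FREE][14-19 ALLOC][20-49 FREE]
Free blocks: [14 30] total_free=44 largest=30 -> 100*(44-30)/44 = 1400/44 ≈ 31.818 -> rounds to 32

Answer: 32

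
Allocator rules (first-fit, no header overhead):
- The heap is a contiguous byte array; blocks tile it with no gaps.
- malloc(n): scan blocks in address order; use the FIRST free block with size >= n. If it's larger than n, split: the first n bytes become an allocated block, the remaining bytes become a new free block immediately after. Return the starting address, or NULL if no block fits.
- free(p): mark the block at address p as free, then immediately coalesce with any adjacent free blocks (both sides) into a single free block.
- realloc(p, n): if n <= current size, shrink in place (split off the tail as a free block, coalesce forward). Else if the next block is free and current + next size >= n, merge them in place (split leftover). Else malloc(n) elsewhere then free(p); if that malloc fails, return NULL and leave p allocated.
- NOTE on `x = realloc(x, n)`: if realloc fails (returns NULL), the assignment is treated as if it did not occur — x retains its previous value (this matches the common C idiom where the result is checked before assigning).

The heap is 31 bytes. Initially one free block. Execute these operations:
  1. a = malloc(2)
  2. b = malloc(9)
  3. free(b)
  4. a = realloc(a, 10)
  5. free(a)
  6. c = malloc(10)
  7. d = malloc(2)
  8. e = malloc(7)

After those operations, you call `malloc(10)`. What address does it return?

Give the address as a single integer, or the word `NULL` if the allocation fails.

Answer: 19

Derivation:
Op 1: a = malloc(2) -> a = 0; heap: [0-1 ALLOC][2-30 FREE]
Op 2: b = malloc(9) -> b = 2; heap: [0-1 ALLOC][2-10 ALLOC][11-30 FREE]
Op 3: free(b) -> (freed b); heap: [0-1 ALLOC][2-30 FREE]
Op 4: a = realloc(a, 10) -> a = 0; heap: [0-9 ALLOC][10-30 FREE]
Op 5: free(a) -> (freed a); heap: [0-30 FREE]
Op 6: c = malloc(10) -> c = 0; heap: [0-9 ALLOC][10-30 FREE]
Op 7: d = malloc(2) -> d = 10; heap: [0-9 ALLOC][10-11 ALLOC][12-30 FREE]
Op 8: e = malloc(7) -> e = 12; heap: [0-9 ALLOC][10-11 ALLOC][12-18 ALLOC][19-30 FREE]
malloc(10): first-fit scan over [0-9 ALLOC][10-11 ALLOC][12-18 ALLOC][19-30 FREE] -> 19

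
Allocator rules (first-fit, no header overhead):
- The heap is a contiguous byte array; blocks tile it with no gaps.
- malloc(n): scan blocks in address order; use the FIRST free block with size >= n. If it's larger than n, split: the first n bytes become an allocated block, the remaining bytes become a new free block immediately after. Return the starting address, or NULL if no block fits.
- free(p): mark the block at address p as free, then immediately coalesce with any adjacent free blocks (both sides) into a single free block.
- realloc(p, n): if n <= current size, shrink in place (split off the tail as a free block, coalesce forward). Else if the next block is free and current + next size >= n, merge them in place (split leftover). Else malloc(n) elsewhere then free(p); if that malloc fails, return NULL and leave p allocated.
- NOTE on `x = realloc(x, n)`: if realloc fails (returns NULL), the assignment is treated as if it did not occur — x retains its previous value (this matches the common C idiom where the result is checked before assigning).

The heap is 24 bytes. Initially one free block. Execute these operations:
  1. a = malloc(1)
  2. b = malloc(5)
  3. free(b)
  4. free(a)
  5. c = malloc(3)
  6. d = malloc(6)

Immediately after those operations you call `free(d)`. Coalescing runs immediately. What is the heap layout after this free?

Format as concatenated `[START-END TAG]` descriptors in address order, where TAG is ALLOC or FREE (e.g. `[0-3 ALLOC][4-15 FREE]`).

Answer: [0-2 ALLOC][3-23 FREE]

Derivation:
Op 1: a = malloc(1) -> a = 0; heap: [0-0 ALLOC][1-23 FREE]
Op 2: b = malloc(5) -> b = 1; heap: [0-0 ALLOC][1-5 ALLOC][6-23 FREE]
Op 3: free(b) -> (freed b); heap: [0-0 ALLOC][1-23 FREE]
Op 4: free(a) -> (freed a); heap: [0-23 FREE]
Op 5: c = malloc(3) -> c = 0; heap: [0-2 ALLOC][3-23 FREE]
Op 6: d = malloc(6) -> d = 3; heap: [0-2 ALLOC][3-8 ALLOC][9-23 FREE]
free(d): d = 3 -> block [3-8 ALLOC]; mark free, coalesce with adjacent free neighbors -> [0-2 ALLOC][3-23 FREE]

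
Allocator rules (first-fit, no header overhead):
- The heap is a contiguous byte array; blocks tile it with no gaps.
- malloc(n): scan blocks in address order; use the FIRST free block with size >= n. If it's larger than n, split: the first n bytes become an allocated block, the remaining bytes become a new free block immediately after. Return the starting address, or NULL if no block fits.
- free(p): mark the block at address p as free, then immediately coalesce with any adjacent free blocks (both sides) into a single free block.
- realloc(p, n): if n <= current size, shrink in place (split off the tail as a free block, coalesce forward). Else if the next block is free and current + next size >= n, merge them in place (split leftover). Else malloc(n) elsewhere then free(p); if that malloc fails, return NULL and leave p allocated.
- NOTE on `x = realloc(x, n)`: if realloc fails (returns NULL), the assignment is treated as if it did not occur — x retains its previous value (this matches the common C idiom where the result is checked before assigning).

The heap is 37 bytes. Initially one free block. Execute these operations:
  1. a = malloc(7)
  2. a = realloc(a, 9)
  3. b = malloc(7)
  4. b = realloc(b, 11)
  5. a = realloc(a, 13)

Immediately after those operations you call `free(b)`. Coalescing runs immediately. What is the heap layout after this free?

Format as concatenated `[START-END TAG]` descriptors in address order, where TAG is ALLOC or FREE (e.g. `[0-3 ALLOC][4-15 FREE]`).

Op 1: a = malloc(7) -> a = 0; heap: [0-6 ALLOC][7-36 FREE]
Op 2: a = realloc(a, 9) -> a = 0; heap: [0-8 ALLOC][9-36 FREE]
Op 3: b = malloc(7) -> b = 9; heap: [0-8 ALLOC][9-15 ALLOC][16-36 FREE]
Op 4: b = realloc(b, 11) -> b = 9; heap: [0-8 ALLOC][9-19 ALLOC][20-36 FREE]
Op 5: a = realloc(a, 13) -> a = 20; heap: [0-8 FREE][9-19 ALLOC][20-32 ALLOC][33-36 FREE]
free(b): b = 9 -> block [9-19 ALLOC]; mark free, coalesce with adjacent free neighbors -> [0-19 FREE][20-32 ALLOC][33-36 FREE]

Answer: [0-19 FREE][20-32 ALLOC][33-36 FREE]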